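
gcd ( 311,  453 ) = 1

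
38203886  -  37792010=411876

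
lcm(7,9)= 63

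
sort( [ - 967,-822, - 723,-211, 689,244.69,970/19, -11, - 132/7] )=[ -967, - 822, - 723, - 211,-132/7, - 11, 970/19,244.69, 689]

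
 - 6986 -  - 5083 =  - 1903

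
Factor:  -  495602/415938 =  -3^ ( - 1)* 181^ ( - 1 )*647^1 = - 647/543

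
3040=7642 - 4602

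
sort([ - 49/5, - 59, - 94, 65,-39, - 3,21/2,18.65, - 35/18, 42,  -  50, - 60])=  [ - 94,-60, - 59, - 50, - 39, - 49/5,- 3, - 35/18,21/2 , 18.65,42, 65]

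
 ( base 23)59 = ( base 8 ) 174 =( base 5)444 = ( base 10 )124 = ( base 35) 3J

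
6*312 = 1872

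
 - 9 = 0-9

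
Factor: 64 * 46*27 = 2^7 * 3^3*23^1 = 79488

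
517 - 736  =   - 219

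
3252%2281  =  971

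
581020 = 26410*22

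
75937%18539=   1781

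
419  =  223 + 196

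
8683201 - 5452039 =3231162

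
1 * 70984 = 70984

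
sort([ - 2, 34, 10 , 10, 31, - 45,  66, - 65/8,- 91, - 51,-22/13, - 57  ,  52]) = [ - 91, - 57,-51, - 45,  -  65/8, - 2, - 22/13 , 10,10, 31,34,52, 66] 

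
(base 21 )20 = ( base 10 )42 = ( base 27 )1F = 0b101010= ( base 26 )1g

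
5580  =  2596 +2984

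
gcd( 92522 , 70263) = 1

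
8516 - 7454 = 1062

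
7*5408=37856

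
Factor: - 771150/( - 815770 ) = 3^1*5^1*29^( - 2)*53^1  =  795/841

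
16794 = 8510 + 8284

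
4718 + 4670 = 9388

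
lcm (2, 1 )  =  2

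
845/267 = 845/267 = 3.16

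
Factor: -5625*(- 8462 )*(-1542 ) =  - 2^2*3^3 * 5^4*257^1*4231^1 = - 73397272500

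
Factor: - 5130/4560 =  - 9/8 = - 2^( - 3)*3^2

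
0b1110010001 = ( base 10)913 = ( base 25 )1BD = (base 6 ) 4121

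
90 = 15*6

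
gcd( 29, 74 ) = 1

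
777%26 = 23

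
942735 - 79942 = 862793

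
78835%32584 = 13667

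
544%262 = 20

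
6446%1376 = 942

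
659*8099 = 5337241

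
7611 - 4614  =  2997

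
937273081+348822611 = 1286095692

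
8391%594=75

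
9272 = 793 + 8479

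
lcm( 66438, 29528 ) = 265752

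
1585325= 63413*25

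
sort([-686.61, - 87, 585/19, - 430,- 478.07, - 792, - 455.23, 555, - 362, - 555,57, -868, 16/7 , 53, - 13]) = [ - 868, - 792, - 686.61, - 555, - 478.07, - 455.23, - 430, - 362, - 87 , - 13, 16/7,585/19,53,  57, 555 ] 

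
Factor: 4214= 2^1*7^2*43^1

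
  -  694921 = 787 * ( - 883 ) 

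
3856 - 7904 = - 4048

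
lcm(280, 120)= 840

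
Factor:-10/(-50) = 5^ (  -  1 ) = 1/5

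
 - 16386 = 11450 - 27836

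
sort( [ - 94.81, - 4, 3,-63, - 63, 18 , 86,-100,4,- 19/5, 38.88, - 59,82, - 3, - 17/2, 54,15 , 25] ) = [ - 100, - 94.81 ,  -  63, - 63,-59, - 17/2 , - 4, - 19/5, - 3,  3,  4,15, 18, 25,38.88,54,82, 86] 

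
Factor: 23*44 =1012 = 2^2*11^1*23^1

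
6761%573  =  458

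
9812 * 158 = 1550296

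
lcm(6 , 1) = 6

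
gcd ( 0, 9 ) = 9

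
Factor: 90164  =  2^2*22541^1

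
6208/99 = 62+70/99 = 62.71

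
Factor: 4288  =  2^6*67^1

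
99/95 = 1 + 4/95 = 1.04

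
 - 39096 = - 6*6516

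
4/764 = 1/191 = 0.01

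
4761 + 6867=11628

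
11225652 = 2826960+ 8398692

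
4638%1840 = 958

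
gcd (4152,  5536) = 1384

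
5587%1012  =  527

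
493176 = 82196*6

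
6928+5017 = 11945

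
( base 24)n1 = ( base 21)157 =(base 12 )3A1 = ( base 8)1051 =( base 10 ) 553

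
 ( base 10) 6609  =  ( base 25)ae9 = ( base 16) 19D1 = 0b1100111010001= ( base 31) 6R6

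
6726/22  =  305 + 8/11 = 305.73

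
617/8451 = 617/8451 = 0.07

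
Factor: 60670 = 2^1*5^1*6067^1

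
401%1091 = 401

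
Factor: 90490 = 2^1*5^1*9049^1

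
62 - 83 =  - 21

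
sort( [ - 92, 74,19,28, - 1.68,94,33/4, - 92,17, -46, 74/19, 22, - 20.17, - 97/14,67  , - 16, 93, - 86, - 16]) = [ - 92,-92, - 86,-46, - 20.17, - 16,-16, - 97/14,-1.68,74/19,33/4,17, 19,22,28,67,74,  93,94] 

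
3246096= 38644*84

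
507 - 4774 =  - 4267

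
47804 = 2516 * 19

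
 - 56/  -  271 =56/271 = 0.21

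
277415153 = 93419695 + 183995458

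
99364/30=49682/15= 3312.13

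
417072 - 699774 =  - 282702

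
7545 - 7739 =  - 194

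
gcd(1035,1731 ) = 3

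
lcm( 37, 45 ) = 1665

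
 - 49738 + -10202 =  - 59940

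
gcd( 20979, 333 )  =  333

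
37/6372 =37/6372 = 0.01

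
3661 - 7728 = -4067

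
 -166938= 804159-971097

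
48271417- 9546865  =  38724552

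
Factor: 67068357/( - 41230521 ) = -22356119/13743507= - 3^( - 1)*241^( - 1 ) * 19009^( - 1)*22356119^1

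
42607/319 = 133+180/319  =  133.56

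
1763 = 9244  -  7481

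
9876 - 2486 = 7390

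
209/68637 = 209/68637 = 0.00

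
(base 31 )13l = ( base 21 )294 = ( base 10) 1075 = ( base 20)2DF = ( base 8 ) 2063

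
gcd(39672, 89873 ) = 1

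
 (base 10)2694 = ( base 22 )5ca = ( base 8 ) 5206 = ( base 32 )2k6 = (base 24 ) 4g6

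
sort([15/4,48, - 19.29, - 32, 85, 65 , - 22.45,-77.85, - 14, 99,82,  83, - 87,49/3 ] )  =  [ - 87, - 77.85, - 32,- 22.45, - 19.29,-14,15/4, 49/3, 48, 65,82,83,85,  99] 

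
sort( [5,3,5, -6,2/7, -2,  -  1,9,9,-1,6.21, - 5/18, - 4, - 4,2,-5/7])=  [  -  6  , - 4, - 4,- 2, - 1, - 1, - 5/7, - 5/18,2/7,2, 3, 5, 5,6.21,  9, 9 ]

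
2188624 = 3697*592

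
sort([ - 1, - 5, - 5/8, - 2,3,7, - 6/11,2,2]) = [ - 5, - 2, - 1, - 5/8, - 6/11,2,  2,3,7]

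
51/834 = 17/278= 0.06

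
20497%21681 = 20497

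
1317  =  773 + 544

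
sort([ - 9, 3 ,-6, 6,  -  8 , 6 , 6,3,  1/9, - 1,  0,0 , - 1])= [-9, - 8, - 6, - 1, - 1,0,0,1/9,  3,3,6, 6,6]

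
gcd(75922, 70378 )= 154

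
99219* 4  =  396876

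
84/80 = 1 + 1/20 = 1.05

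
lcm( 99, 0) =0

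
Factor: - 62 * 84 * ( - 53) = 2^3*3^1*7^1*31^1*53^1 = 276024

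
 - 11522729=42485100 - 54007829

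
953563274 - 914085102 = 39478172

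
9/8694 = 1/966 = 0.00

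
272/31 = 8 + 24/31= 8.77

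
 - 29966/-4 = 14983/2=7491.50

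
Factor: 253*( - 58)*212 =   -  3110888 = - 2^3*11^1*23^1 * 29^1* 53^1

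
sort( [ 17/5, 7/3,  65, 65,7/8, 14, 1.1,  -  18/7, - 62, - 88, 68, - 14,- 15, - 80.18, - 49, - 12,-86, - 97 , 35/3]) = [ - 97, - 88, - 86, - 80.18, - 62, - 49, - 15, - 14, - 12, - 18/7,7/8, 1.1,  7/3, 17/5, 35/3, 14, 65, 65,68 ]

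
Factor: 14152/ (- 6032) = - 2^(-1)*13^( - 1 )*61^1 = - 61/26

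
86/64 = 1 + 11/32 = 1.34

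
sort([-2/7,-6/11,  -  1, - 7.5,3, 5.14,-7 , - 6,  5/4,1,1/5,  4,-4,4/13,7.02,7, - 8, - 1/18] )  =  [-8,-7.5 , -7, - 6, - 4, - 1, - 6/11,-2/7,-1/18,1/5,4/13, 1,5/4, 3, 4,5.14 , 7,7.02]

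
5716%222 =166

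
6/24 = 1/4 = 0.25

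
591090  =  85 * 6954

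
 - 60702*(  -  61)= 3702822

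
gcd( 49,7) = 7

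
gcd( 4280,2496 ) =8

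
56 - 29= 27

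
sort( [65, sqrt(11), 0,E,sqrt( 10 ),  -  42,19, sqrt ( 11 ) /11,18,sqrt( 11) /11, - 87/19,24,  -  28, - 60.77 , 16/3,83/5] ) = [ - 60.77, - 42, - 28,-87/19, 0,sqrt (11 )/11,sqrt( 11) /11,E, sqrt( 10), sqrt(11),16/3,83/5,18,19,24, 65]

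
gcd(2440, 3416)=488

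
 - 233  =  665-898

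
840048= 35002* 24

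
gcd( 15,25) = 5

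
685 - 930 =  - 245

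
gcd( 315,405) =45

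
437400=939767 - 502367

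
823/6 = 137  +  1/6 = 137.17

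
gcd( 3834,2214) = 54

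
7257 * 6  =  43542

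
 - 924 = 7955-8879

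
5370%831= 384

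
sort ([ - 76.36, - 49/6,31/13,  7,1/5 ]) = [ - 76.36 , -49/6,1/5,31/13, 7] 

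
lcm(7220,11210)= 425980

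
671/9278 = 671/9278 = 0.07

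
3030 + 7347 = 10377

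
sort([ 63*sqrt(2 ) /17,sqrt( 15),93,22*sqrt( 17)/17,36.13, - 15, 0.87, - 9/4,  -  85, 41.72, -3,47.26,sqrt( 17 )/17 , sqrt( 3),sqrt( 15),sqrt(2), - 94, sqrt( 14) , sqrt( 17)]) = [  -  94, - 85,-15,  -  3, - 9/4,sqrt( 17)/17,0.87,sqrt (2), sqrt( 3), sqrt( 14)  ,  sqrt(15),sqrt( 15),sqrt( 17),63*sqrt( 2)/17, 22*sqrt( 17)/17,36.13, 41.72, 47.26,93 ] 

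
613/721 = 613/721 = 0.85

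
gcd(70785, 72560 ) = 5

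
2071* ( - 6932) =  - 14356172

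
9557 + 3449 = 13006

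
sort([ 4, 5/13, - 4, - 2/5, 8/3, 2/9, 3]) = [ - 4, - 2/5, 2/9, 5/13 , 8/3, 3, 4]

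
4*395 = 1580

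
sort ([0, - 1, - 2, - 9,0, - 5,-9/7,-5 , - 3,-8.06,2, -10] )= [ - 10, - 9, - 8.06, - 5, - 5, - 3, - 2, - 9/7, - 1, 0,0, 2]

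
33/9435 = 11/3145=0.00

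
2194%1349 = 845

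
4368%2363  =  2005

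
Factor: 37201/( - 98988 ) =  - 2^(- 2 )*3^( - 1) *73^( - 1 ) * 113^( - 1)*37201^1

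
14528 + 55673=70201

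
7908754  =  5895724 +2013030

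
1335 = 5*267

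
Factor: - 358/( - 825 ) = 2^1*3^( - 1)*5^(-2)*11^( - 1) * 179^1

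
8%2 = 0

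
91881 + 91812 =183693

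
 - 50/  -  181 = 50/181 = 0.28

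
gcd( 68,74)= 2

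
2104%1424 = 680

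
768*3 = 2304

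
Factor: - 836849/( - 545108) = 2^( - 2) * 13^1*64373^1*136277^( - 1 ) 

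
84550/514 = 42275/257 = 164.49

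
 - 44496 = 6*(  -  7416)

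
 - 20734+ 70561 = 49827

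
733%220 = 73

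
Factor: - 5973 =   -  3^1*11^1*181^1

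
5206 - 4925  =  281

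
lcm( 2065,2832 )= 99120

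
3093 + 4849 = 7942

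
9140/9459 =9140/9459 = 0.97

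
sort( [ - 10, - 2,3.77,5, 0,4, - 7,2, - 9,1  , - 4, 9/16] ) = [ - 10, - 9,-7, - 4, - 2, 0, 9/16,1,2,3.77 , 4,5 ] 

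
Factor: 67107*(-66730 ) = -2^1*3^1*5^1 * 6673^1*22369^1 = - 4478050110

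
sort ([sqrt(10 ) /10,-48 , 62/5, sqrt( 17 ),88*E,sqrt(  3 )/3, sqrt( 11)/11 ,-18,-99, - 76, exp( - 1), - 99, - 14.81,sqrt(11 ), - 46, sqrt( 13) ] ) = [- 99, - 99, - 76, - 48,-46,  -  18, - 14.81,  sqrt(11)/11, sqrt( 10) /10,exp(- 1 ),  sqrt( 3)/3,sqrt(11), sqrt(  13), sqrt(17), 62/5, 88*E ]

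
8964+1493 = 10457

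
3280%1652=1628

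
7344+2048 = 9392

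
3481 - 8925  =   - 5444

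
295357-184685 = 110672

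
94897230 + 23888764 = 118785994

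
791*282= 223062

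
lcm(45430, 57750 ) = 3407250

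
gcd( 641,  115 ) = 1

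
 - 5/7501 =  - 5/7501 = - 0.00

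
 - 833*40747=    - 33942251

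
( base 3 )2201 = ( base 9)81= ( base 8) 111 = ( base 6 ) 201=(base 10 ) 73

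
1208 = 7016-5808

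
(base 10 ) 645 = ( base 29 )m7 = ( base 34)ix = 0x285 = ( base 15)2d0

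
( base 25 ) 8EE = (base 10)5364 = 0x14F4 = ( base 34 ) 4LQ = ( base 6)40500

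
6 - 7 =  - 1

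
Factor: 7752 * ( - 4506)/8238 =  - 5821752/1373 = -2^3*3^1*17^1 * 19^1 * 751^1*1373^(  -  1)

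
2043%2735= 2043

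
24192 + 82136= 106328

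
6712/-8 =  - 839+0/1 = - 839.00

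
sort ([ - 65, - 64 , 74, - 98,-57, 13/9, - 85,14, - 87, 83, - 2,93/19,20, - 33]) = [ -98, - 87,  -  85, - 65, - 64, - 57, - 33, - 2, 13/9,93/19, 14,20, 74,83 ]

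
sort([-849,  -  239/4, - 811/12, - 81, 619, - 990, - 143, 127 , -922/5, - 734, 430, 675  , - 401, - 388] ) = [ - 990, - 849, - 734, - 401, - 388 ,-922/5, - 143, - 81 , - 811/12 , - 239/4,127,430,619, 675]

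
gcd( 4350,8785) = 5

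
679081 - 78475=600606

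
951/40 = 951/40= 23.77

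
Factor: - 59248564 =  -  2^2*31^1*477811^1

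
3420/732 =4  +  41/61 = 4.67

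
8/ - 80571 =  - 1  +  80563/80571= - 0.00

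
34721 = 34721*1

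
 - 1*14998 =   -  14998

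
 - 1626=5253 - 6879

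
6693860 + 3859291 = 10553151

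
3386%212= 206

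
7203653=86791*83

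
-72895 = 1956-74851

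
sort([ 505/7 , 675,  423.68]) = [ 505/7,423.68,675 ]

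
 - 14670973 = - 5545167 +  - 9125806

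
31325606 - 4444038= 26881568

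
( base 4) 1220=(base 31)3b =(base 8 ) 150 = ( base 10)104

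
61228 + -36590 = 24638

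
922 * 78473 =72352106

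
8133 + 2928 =11061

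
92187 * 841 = 77529267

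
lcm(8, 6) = 24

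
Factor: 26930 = 2^1*5^1 *2693^1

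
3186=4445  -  1259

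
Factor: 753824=2^5*23557^1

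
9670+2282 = 11952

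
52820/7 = 52820/7 = 7545.71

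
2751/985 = 2  +  781/985 = 2.79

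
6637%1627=129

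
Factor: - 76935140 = -2^2*5^1 * 107^1 * 35951^1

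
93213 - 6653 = 86560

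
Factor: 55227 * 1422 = 78532794 = 2^1*3^3* 41^1*79^1*449^1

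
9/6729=3/2243 = 0.00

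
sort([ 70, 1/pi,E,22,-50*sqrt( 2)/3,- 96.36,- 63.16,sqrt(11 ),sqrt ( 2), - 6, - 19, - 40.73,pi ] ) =[-96.36, - 63.16,-40.73, - 50 * sqrt(2 )/3,  -  19, - 6, 1/pi,sqrt(2)  ,  E,  pi,sqrt(11 ),22 , 70] 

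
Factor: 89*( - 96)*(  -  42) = 2^6*3^2*7^1*89^1 = 358848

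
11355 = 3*3785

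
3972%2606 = 1366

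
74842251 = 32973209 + 41869042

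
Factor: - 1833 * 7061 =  - 12942813 = - 3^1 * 13^1* 23^1*47^1*307^1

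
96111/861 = 32037/287= 111.63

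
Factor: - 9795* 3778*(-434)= 16060391340 = 2^2*3^1 * 5^1*7^1*31^1*653^1*1889^1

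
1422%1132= 290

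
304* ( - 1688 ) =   -  513152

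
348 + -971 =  - 623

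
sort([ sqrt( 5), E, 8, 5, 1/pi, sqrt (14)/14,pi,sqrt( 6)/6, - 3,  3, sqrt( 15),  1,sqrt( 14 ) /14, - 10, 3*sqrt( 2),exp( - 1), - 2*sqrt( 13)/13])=[ - 10 , - 3, - 2 *sqrt( 13) /13, sqrt ( 14)/14,sqrt( 14 ) /14,1/pi,exp( - 1 ), sqrt( 6)/6,1,sqrt (5 ), E,3,pi, sqrt( 15 ), 3*sqrt( 2 ), 5, 8]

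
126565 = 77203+49362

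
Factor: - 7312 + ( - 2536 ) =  - 9848 = - 2^3*1231^1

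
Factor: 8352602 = 2^1*37^1*41^1*2753^1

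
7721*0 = 0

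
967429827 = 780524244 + 186905583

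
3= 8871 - 8868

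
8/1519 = 8/1519= 0.01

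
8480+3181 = 11661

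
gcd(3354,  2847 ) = 39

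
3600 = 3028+572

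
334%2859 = 334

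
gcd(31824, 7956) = 7956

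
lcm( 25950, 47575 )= 285450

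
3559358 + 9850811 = 13410169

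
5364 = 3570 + 1794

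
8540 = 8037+503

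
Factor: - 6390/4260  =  -3/2 = - 2^(- 1)*3^1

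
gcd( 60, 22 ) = 2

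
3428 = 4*857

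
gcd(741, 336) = 3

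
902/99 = 82/9 = 9.11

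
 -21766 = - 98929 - - 77163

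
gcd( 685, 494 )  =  1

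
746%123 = 8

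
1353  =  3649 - 2296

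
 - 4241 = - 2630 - 1611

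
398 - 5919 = -5521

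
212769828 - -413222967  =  625992795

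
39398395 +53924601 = 93322996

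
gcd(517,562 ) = 1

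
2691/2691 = 1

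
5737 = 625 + 5112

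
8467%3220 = 2027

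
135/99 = 1 + 4/11  =  1.36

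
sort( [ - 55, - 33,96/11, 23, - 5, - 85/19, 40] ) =[ - 55, -33, - 5,- 85/19,  96/11,23,40 ]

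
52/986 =26/493 = 0.05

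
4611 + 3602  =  8213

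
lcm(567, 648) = 4536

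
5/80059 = 5/80059 = 0.00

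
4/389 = 4/389 = 0.01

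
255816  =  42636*6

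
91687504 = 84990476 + 6697028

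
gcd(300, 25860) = 60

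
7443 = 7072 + 371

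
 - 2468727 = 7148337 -9617064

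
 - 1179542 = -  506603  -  672939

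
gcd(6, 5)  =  1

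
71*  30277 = 2149667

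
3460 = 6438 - 2978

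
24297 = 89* 273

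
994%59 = 50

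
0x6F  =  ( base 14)7d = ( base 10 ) 111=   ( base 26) 47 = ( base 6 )303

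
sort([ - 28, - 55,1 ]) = [ - 55 ,- 28, 1] 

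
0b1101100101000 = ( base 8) 15450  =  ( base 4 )1230220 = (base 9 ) 10474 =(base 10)6952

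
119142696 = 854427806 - 735285110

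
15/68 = 15/68= 0.22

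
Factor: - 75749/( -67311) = 3^(-5) * 211^1*277^( - 1 )*359^1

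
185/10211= 185/10211 = 0.02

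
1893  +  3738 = 5631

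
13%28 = 13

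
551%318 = 233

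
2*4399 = 8798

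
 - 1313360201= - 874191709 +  - 439168492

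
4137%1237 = 426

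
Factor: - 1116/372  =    -  3^1 = - 3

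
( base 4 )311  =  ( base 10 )53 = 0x35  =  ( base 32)1L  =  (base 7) 104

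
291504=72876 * 4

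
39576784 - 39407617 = 169167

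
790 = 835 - 45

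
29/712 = 29/712 = 0.04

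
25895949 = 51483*503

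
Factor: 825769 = 7^1*23^2*223^1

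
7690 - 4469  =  3221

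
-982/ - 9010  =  491/4505 = 0.11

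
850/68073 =850/68073 = 0.01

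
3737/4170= 3737/4170=0.90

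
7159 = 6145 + 1014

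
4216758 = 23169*182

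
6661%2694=1273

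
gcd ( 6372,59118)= 354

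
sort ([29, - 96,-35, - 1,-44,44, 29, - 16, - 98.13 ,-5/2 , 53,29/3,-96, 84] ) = [  -  98.13, - 96, - 96, - 44, - 35, - 16, - 5/2, - 1,29/3,29,29,  44,53, 84]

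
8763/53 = 8763/53= 165.34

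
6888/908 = 1722/227 = 7.59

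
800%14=2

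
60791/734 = 82+603/734 = 82.82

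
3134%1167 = 800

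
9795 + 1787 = 11582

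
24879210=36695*678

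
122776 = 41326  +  81450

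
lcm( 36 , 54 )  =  108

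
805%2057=805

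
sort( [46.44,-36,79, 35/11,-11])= [ -36, - 11,35/11,46.44, 79 ]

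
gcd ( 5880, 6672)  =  24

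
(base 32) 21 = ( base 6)145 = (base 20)35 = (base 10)65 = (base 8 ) 101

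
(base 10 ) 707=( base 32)M3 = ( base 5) 10312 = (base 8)1303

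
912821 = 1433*637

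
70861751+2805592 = 73667343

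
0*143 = 0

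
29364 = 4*7341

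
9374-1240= 8134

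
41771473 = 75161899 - 33390426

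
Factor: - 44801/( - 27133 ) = 43^( - 1 )*71^1 = 71/43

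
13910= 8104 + 5806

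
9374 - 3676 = 5698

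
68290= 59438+8852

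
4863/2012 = 2 + 839/2012 = 2.42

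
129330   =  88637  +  40693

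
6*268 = 1608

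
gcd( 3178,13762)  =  14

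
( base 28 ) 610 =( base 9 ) 6437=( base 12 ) 28a4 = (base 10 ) 4732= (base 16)127C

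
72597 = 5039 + 67558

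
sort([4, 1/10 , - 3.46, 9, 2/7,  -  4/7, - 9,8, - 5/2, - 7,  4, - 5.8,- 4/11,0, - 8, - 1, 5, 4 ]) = [ - 9, - 8, - 7,  -  5.8,  -  3.46, - 5/2, - 1, - 4/7,-4/11, 0,1/10  ,  2/7,  4, 4, 4, 5 , 8, 9 ]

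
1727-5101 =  - 3374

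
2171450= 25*86858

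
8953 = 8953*1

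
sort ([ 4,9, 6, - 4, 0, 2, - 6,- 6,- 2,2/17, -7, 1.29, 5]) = [ - 7, - 6, - 6,  -  4, - 2,0, 2/17, 1.29,2, 4, 5, 6,  9 ]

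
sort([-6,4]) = [ - 6,4]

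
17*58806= 999702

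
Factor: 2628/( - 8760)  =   - 3/10 = - 2^(-1)*3^1*5^ ( - 1 )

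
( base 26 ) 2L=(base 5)243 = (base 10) 73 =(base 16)49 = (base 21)3a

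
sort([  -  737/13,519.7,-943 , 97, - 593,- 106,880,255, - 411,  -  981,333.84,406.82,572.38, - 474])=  [ - 981, -943, - 593, - 474, - 411, - 106,-737/13,97,255,333.84 , 406.82, 519.7 , 572.38,880]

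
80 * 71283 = 5702640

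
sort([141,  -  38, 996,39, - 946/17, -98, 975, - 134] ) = [ - 134, - 98,-946/17, - 38,39,  141,975,996 ] 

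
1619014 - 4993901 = - 3374887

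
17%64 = 17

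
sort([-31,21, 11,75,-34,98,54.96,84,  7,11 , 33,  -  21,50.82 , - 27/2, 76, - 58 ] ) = [ - 58,-34,-31,-21,  -  27/2,7,11, 11,21,33, 50.82, 54.96,75,76,84,98] 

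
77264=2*38632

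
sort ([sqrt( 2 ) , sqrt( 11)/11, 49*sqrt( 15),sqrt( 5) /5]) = [sqrt( 11) /11 , sqrt( 5)/5,sqrt(2),49*sqrt(15) ] 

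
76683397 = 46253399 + 30429998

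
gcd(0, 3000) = 3000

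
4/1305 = 4/1305 = 0.00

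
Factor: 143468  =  2^2 *13^1*31^1*89^1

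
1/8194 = 1/8194=0.00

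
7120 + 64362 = 71482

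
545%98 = 55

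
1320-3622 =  - 2302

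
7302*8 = 58416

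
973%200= 173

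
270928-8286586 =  - 8015658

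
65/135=13/27 = 0.48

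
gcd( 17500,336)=28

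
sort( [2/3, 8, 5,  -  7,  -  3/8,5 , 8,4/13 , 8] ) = [ - 7, - 3/8,  4/13,  2/3,5,5,8,8,8]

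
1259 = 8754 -7495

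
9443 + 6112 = 15555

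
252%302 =252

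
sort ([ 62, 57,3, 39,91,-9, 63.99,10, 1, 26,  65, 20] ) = [  -  9,1, 3, 10,20,26,39, 57, 62, 63.99,65, 91 ]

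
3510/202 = 17 + 38/101= 17.38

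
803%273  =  257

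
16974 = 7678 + 9296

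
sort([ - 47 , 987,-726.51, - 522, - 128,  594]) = [ - 726.51, - 522, - 128, - 47,594,987] 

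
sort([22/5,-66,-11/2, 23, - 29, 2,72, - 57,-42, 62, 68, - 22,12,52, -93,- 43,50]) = [ - 93, - 66, - 57 , - 43 , - 42,-29, - 22, - 11/2, 2,22/5,12, 23, 50,  52 , 62,68, 72]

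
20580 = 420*49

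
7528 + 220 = 7748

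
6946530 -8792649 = -1846119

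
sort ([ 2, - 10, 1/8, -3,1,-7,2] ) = [ - 10, - 7,-3 , 1/8,1, 2, 2 ] 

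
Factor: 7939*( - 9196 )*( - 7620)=556313675280 =2^4* 3^1*5^1 * 11^2*17^1*19^1*127^1*467^1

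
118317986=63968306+54349680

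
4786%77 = 12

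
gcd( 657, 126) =9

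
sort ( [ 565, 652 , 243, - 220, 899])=[ - 220, 243,565, 652, 899]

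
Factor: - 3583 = -3583^1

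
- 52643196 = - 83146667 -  - 30503471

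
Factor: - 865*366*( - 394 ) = 124736460 = 2^2*3^1*5^1 *61^1*173^1*197^1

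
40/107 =40/107 = 0.37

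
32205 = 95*339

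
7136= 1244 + 5892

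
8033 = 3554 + 4479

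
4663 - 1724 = 2939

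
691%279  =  133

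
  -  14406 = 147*( - 98) 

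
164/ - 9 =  - 164/9  =  - 18.22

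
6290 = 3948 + 2342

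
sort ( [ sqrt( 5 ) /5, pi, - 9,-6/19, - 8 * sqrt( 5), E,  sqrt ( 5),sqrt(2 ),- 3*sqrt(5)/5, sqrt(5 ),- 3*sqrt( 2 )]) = [-8* sqrt( 5) , - 9 , - 3*sqrt(2) ,  -  3*sqrt(5)/5, - 6/19,sqrt(5)/5, sqrt(2),sqrt( 5), sqrt( 5) , E, pi]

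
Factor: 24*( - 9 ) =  - 2^3*3^3 = - 216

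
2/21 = 2/21=0.10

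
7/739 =7/739 = 0.01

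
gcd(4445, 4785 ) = 5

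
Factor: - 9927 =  - 3^2*1103^1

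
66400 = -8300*( - 8)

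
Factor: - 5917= -61^1*97^1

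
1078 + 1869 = 2947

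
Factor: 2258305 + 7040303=2^4*3^1 * 11^2*1601^1  =  9298608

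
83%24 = 11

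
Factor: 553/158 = 2^ ( - 1 )*7^1 = 7/2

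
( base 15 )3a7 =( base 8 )1500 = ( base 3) 1010211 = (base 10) 832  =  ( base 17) 2EG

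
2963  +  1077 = 4040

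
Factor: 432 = 2^4 * 3^3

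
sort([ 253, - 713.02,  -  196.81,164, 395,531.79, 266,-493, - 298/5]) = [  -  713.02,  -  493,  -  196.81 , - 298/5,164,253,266, 395 , 531.79 ]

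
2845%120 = 85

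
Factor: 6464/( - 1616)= -4 = -2^2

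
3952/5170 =1976/2585=0.76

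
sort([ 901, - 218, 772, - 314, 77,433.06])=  [ - 314, - 218,77, 433.06,772, 901] 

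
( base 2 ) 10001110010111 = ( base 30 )a3l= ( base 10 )9111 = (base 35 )7fb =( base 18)1a23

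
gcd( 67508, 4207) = 7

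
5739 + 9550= 15289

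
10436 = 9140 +1296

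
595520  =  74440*8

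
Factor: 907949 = 7^1*129707^1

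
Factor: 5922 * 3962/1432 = 5865741/358=2^(-1 ) * 3^2*  7^2*47^1* 179^( - 1 )*283^1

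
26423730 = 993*26610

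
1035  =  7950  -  6915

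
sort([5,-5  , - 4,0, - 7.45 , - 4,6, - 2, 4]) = [ - 7.45,-5, - 4,  -  4,-2, 0, 4, 5,6]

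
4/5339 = 4/5339 = 0.00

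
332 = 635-303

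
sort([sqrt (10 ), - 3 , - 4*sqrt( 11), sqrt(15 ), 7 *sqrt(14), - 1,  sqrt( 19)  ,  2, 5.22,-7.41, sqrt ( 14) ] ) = [ - 4*sqrt(11), - 7.41, - 3,-1, 2, sqrt ( 10), sqrt(14 ),sqrt ( 15) , sqrt(19) , 5.22, 7 * sqrt( 14) ] 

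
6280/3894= 3140/1947= 1.61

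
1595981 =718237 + 877744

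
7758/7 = 1108  +  2/7 = 1108.29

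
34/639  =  34/639 = 0.05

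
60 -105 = -45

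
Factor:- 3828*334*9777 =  - 2^3*3^2*11^1*29^1 * 167^1*3259^1  =  - 12500402904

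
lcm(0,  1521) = 0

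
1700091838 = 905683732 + 794408106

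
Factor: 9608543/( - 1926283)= - 7^1*31^1*44279^1*1926283^ ( - 1 )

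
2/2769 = 2/2769 = 0.00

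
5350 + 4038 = 9388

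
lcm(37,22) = 814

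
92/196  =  23/49 = 0.47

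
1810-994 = 816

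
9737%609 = 602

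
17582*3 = 52746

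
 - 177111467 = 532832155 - 709943622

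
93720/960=781/8 = 97.62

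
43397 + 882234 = 925631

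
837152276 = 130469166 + 706683110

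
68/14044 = 17/3511 = 0.00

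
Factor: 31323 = 3^1*53^1*197^1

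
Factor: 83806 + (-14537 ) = 113^1*613^1  =  69269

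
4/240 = 1/60   =  0.02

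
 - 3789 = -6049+2260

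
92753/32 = 2898 + 17/32 = 2898.53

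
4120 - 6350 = -2230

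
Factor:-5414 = -2^1 * 2707^1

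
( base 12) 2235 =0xEC9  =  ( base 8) 7311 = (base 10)3785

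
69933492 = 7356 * 9507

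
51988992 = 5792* 8976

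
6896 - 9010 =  - 2114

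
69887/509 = 137 + 154/509 = 137.30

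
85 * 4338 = 368730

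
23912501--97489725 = 121402226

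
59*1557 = 91863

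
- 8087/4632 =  - 2 + 1177/4632  =  - 1.75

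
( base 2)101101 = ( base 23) 1M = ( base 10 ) 45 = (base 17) 2b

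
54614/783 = 54614/783 = 69.75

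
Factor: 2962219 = 13^1 * 191^1*1193^1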